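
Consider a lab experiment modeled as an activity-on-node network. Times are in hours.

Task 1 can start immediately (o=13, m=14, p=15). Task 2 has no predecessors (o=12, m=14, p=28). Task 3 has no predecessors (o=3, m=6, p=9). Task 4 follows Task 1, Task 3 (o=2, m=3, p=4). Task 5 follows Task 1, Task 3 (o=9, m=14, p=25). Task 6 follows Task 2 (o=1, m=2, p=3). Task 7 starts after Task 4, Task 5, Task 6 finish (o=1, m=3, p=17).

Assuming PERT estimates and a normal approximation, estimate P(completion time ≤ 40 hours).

0.943

te_Task 1 = (13 + 4·14 + 15)/6 = 84/6 = 14; σ²_Task 1 = ((15−13)/6)² = 0.111
te_Task 2 = (12 + 4·14 + 28)/6 = 96/6 = 16; σ²_Task 2 = ((28−12)/6)² = 7.111
te_Task 3 = (3 + 4·6 + 9)/6 = 36/6 = 6; σ²_Task 3 = ((9−3)/6)² = 1.000
te_Task 4 = (2 + 4·3 + 4)/6 = 18/6 = 3; σ²_Task 4 = ((4−2)/6)² = 0.111
te_Task 5 = (9 + 4·14 + 25)/6 = 90/6 = 15; σ²_Task 5 = ((25−9)/6)² = 7.111
te_Task 6 = (1 + 4·2 + 3)/6 = 12/6 = 2; σ²_Task 6 = ((3−1)/6)² = 0.111
te_Task 7 = (1 + 4·3 + 17)/6 = 30/6 = 5; σ²_Task 7 = ((17−1)/6)² = 7.111

Forward pass:
ES_Task 1 = 0; EF_Task 1 = 14
ES_Task 2 = 0; EF_Task 2 = 16
ES_Task 3 = 0; EF_Task 3 = 6
ES_Task 4 = max(EF_Task 1=14, EF_Task 3=6) = 14; EF_Task 4 = 14+3 = 17
ES_Task 5 = max(EF_Task 1=14, EF_Task 3=6) = 14; EF_Task 5 = 14+15 = 29
ES_Task 6 = 16; EF_Task 6 = 16+2 = 18
ES_Task 7 = max(EF_Task 4=17, EF_Task 5=29, EF_Task 6=18) = 29; EF_Task 7 = 29+5 = 34
Expected project duration μ = 34 hours. Critical path: Task 1 → Task 5 → Task 7.

Variance along critical path = 0.111 + 7.111 + 7.111 = 14.333; σ = √14.333 = 3.786 hours.
Z = (40 − 34) / 3.786 = 1.585
P(T ≤ 40) = Φ(1.585) ≈ 0.943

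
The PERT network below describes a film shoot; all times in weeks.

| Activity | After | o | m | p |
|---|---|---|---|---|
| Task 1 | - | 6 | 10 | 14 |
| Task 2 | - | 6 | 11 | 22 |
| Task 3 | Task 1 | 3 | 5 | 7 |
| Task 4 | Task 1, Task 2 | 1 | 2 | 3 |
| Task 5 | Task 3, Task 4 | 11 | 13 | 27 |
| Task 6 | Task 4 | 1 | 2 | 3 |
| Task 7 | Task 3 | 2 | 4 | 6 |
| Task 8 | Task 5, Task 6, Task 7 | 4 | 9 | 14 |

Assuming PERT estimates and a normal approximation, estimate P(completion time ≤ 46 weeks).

te_Task 1 = (6 + 4·10 + 14)/6 = 60/6 = 10; σ²_Task 1 = ((14−6)/6)² = 1.778
te_Task 2 = (6 + 4·11 + 22)/6 = 72/6 = 12; σ²_Task 2 = ((22−6)/6)² = 7.111
te_Task 3 = (3 + 4·5 + 7)/6 = 30/6 = 5; σ²_Task 3 = ((7−3)/6)² = 0.444
te_Task 4 = (1 + 4·2 + 3)/6 = 12/6 = 2; σ²_Task 4 = ((3−1)/6)² = 0.111
te_Task 5 = (11 + 4·13 + 27)/6 = 90/6 = 15; σ²_Task 5 = ((27−11)/6)² = 7.111
te_Task 6 = (1 + 4·2 + 3)/6 = 12/6 = 2; σ²_Task 6 = ((3−1)/6)² = 0.111
te_Task 7 = (2 + 4·4 + 6)/6 = 24/6 = 4; σ²_Task 7 = ((6−2)/6)² = 0.444
te_Task 8 = (4 + 4·9 + 14)/6 = 54/6 = 9; σ²_Task 8 = ((14−4)/6)² = 2.778

Forward pass:
ES_Task 1 = 0; EF_Task 1 = 10
ES_Task 2 = 0; EF_Task 2 = 12
ES_Task 3 = 10; EF_Task 3 = 10+5 = 15
ES_Task 4 = max(EF_Task 1=10, EF_Task 2=12) = 12; EF_Task 4 = 12+2 = 14
ES_Task 5 = max(EF_Task 3=15, EF_Task 4=14) = 15; EF_Task 5 = 15+15 = 30
ES_Task 6 = 14; EF_Task 6 = 14+2 = 16
ES_Task 7 = 15; EF_Task 7 = 15+4 = 19
ES_Task 8 = max(EF_Task 5=30, EF_Task 6=16, EF_Task 7=19) = 30; EF_Task 8 = 30+9 = 39
Expected project duration μ = 39 weeks. Critical path: Task 1 → Task 3 → Task 5 → Task 8.

Variance along critical path = 1.778 + 0.444 + 7.111 + 2.778 = 12.111; σ = √12.111 = 3.480 weeks.
Z = (46 − 39) / 3.480 = 2.011
P(T ≤ 46) = Φ(2.011) ≈ 0.978

0.978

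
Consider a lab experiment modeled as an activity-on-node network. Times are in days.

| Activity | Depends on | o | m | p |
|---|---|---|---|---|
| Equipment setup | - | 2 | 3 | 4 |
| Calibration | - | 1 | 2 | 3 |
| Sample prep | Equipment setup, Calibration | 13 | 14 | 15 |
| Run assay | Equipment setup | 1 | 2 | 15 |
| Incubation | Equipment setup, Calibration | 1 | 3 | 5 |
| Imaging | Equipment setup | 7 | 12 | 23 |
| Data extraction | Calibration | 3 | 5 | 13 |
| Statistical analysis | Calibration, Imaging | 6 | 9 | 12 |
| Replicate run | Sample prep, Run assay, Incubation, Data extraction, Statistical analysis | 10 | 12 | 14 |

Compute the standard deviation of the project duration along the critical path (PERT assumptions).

2.94 days

te_Equipment setup = (2 + 4·3 + 4)/6 = 18/6 = 3; σ²_Equipment setup = ((4−2)/6)² = 0.111
te_Calibration = (1 + 4·2 + 3)/6 = 12/6 = 2; σ²_Calibration = ((3−1)/6)² = 0.111
te_Sample prep = (13 + 4·14 + 15)/6 = 84/6 = 14; σ²_Sample prep = ((15−13)/6)² = 0.111
te_Run assay = (1 + 4·2 + 15)/6 = 24/6 = 4; σ²_Run assay = ((15−1)/6)² = 5.444
te_Incubation = (1 + 4·3 + 5)/6 = 18/6 = 3; σ²_Incubation = ((5−1)/6)² = 0.444
te_Imaging = (7 + 4·12 + 23)/6 = 78/6 = 13; σ²_Imaging = ((23−7)/6)² = 7.111
te_Data extraction = (3 + 4·5 + 13)/6 = 36/6 = 6; σ²_Data extraction = ((13−3)/6)² = 2.778
te_Statistical analysis = (6 + 4·9 + 12)/6 = 54/6 = 9; σ²_Statistical analysis = ((12−6)/6)² = 1.000
te_Replicate run = (10 + 4·12 + 14)/6 = 72/6 = 12; σ²_Replicate run = ((14−10)/6)² = 0.444

Forward pass:
ES_Equipment setup = 0; EF_Equipment setup = 3
ES_Calibration = 0; EF_Calibration = 2
ES_Sample prep = max(EF_Equipment setup=3, EF_Calibration=2) = 3; EF_Sample prep = 3+14 = 17
ES_Run assay = 3; EF_Run assay = 3+4 = 7
ES_Incubation = max(EF_Equipment setup=3, EF_Calibration=2) = 3; EF_Incubation = 3+3 = 6
ES_Imaging = 3; EF_Imaging = 3+13 = 16
ES_Data extraction = 2; EF_Data extraction = 2+6 = 8
ES_Statistical analysis = max(EF_Calibration=2, EF_Imaging=16) = 16; EF_Statistical analysis = 16+9 = 25
ES_Replicate run = max(EF_Sample prep=17, EF_Run assay=7, EF_Incubation=6, EF_Data extraction=8, EF_Statistical analysis=25) = 25; EF_Replicate run = 25+12 = 37
Expected project duration μ = 37 days. Critical path: Equipment setup → Imaging → Statistical analysis → Replicate run.

Variance along critical path = 0.111 + 7.111 + 1.000 + 0.444 = 8.667
σ = √8.667 = 2.944 days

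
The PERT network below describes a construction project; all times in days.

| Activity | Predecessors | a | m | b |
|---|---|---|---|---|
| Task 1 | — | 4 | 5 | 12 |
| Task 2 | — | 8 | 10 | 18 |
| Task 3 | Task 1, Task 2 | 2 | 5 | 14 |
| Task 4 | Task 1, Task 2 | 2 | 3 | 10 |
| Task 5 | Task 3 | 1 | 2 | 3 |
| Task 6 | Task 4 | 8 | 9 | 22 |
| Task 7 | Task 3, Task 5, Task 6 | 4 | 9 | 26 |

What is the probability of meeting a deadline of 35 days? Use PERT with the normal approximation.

te_Task 1 = (4 + 4·5 + 12)/6 = 36/6 = 6; σ²_Task 1 = ((12−4)/6)² = 1.778
te_Task 2 = (8 + 4·10 + 18)/6 = 66/6 = 11; σ²_Task 2 = ((18−8)/6)² = 2.778
te_Task 3 = (2 + 4·5 + 14)/6 = 36/6 = 6; σ²_Task 3 = ((14−2)/6)² = 4.000
te_Task 4 = (2 + 4·3 + 10)/6 = 24/6 = 4; σ²_Task 4 = ((10−2)/6)² = 1.778
te_Task 5 = (1 + 4·2 + 3)/6 = 12/6 = 2; σ²_Task 5 = ((3−1)/6)² = 0.111
te_Task 6 = (8 + 4·9 + 22)/6 = 66/6 = 11; σ²_Task 6 = ((22−8)/6)² = 5.444
te_Task 7 = (4 + 4·9 + 26)/6 = 66/6 = 11; σ²_Task 7 = ((26−4)/6)² = 13.444

Forward pass:
ES_Task 1 = 0; EF_Task 1 = 6
ES_Task 2 = 0; EF_Task 2 = 11
ES_Task 3 = max(EF_Task 1=6, EF_Task 2=11) = 11; EF_Task 3 = 11+6 = 17
ES_Task 4 = max(EF_Task 1=6, EF_Task 2=11) = 11; EF_Task 4 = 11+4 = 15
ES_Task 5 = 17; EF_Task 5 = 17+2 = 19
ES_Task 6 = 15; EF_Task 6 = 15+11 = 26
ES_Task 7 = max(EF_Task 3=17, EF_Task 5=19, EF_Task 6=26) = 26; EF_Task 7 = 26+11 = 37
Expected project duration μ = 37 days. Critical path: Task 2 → Task 4 → Task 6 → Task 7.

Variance along critical path = 2.778 + 1.778 + 5.444 + 13.444 = 23.444; σ = √23.444 = 4.842 days.
Z = (35 − 37) / 4.842 = -0.413
P(T ≤ 35) = Φ(-0.413) ≈ 0.340

0.340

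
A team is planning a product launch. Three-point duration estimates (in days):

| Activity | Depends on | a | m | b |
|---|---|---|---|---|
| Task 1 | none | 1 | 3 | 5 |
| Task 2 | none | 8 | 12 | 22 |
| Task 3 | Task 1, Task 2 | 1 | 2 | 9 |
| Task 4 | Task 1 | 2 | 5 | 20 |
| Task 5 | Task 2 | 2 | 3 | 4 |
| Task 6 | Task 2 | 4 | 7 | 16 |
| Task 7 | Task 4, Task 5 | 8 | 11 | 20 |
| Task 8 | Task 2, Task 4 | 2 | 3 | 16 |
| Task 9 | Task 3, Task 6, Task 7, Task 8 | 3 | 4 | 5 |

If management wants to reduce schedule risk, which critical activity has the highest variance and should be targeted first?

te_Task 1 = (1 + 4·3 + 5)/6 = 18/6 = 3; σ²_Task 1 = ((5−1)/6)² = 0.444
te_Task 2 = (8 + 4·12 + 22)/6 = 78/6 = 13; σ²_Task 2 = ((22−8)/6)² = 5.444
te_Task 3 = (1 + 4·2 + 9)/6 = 18/6 = 3; σ²_Task 3 = ((9−1)/6)² = 1.778
te_Task 4 = (2 + 4·5 + 20)/6 = 42/6 = 7; σ²_Task 4 = ((20−2)/6)² = 9.000
te_Task 5 = (2 + 4·3 + 4)/6 = 18/6 = 3; σ²_Task 5 = ((4−2)/6)² = 0.111
te_Task 6 = (4 + 4·7 + 16)/6 = 48/6 = 8; σ²_Task 6 = ((16−4)/6)² = 4.000
te_Task 7 = (8 + 4·11 + 20)/6 = 72/6 = 12; σ²_Task 7 = ((20−8)/6)² = 4.000
te_Task 8 = (2 + 4·3 + 16)/6 = 30/6 = 5; σ²_Task 8 = ((16−2)/6)² = 5.444
te_Task 9 = (3 + 4·4 + 5)/6 = 24/6 = 4; σ²_Task 9 = ((5−3)/6)² = 0.111

Forward pass:
ES_Task 1 = 0; EF_Task 1 = 3
ES_Task 2 = 0; EF_Task 2 = 13
ES_Task 3 = max(EF_Task 1=3, EF_Task 2=13) = 13; EF_Task 3 = 13+3 = 16
ES_Task 4 = 3; EF_Task 4 = 3+7 = 10
ES_Task 5 = 13; EF_Task 5 = 13+3 = 16
ES_Task 6 = 13; EF_Task 6 = 13+8 = 21
ES_Task 7 = max(EF_Task 4=10, EF_Task 5=16) = 16; EF_Task 7 = 16+12 = 28
ES_Task 8 = max(EF_Task 2=13, EF_Task 4=10) = 13; EF_Task 8 = 13+5 = 18
ES_Task 9 = max(EF_Task 3=16, EF_Task 6=21, EF_Task 7=28, EF_Task 8=18) = 28; EF_Task 9 = 28+4 = 32
Expected project duration μ = 32 days. Critical path: Task 2 → Task 5 → Task 7 → Task 9.

Variances on critical path: σ²_Task 2=5.444, σ²_Task 5=0.111, σ²_Task 7=4.000, σ²_Task 9=0.111.
Largest is σ²_Task 2 = 5.444.

Task 2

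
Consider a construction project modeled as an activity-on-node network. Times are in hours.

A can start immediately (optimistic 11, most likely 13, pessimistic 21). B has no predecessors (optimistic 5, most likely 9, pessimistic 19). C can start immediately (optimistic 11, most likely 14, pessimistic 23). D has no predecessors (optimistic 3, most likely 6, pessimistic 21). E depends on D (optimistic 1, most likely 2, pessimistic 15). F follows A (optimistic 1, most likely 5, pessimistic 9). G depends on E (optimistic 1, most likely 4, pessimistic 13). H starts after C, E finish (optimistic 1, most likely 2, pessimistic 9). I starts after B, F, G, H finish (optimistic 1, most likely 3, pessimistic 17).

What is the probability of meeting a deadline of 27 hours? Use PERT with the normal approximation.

0.810

te_A = (11 + 4·13 + 21)/6 = 84/6 = 14; σ²_A = ((21−11)/6)² = 2.778
te_B = (5 + 4·9 + 19)/6 = 60/6 = 10; σ²_B = ((19−5)/6)² = 5.444
te_C = (11 + 4·14 + 23)/6 = 90/6 = 15; σ²_C = ((23−11)/6)² = 4.000
te_D = (3 + 4·6 + 21)/6 = 48/6 = 8; σ²_D = ((21−3)/6)² = 9.000
te_E = (1 + 4·2 + 15)/6 = 24/6 = 4; σ²_E = ((15−1)/6)² = 5.444
te_F = (1 + 4·5 + 9)/6 = 30/6 = 5; σ²_F = ((9−1)/6)² = 1.778
te_G = (1 + 4·4 + 13)/6 = 30/6 = 5; σ²_G = ((13−1)/6)² = 4.000
te_H = (1 + 4·2 + 9)/6 = 18/6 = 3; σ²_H = ((9−1)/6)² = 1.778
te_I = (1 + 4·3 + 17)/6 = 30/6 = 5; σ²_I = ((17−1)/6)² = 7.111

Forward pass:
ES_A = 0; EF_A = 14
ES_B = 0; EF_B = 10
ES_C = 0; EF_C = 15
ES_D = 0; EF_D = 8
ES_E = 8; EF_E = 8+4 = 12
ES_F = 14; EF_F = 14+5 = 19
ES_G = 12; EF_G = 12+5 = 17
ES_H = max(EF_C=15, EF_E=12) = 15; EF_H = 15+3 = 18
ES_I = max(EF_B=10, EF_F=19, EF_G=17, EF_H=18) = 19; EF_I = 19+5 = 24
Expected project duration μ = 24 hours. Critical path: A → F → I.

Variance along critical path = 2.778 + 1.778 + 7.111 = 11.667; σ = √11.667 = 3.416 hours.
Z = (27 − 24) / 3.416 = 0.878
P(T ≤ 27) = Φ(0.878) ≈ 0.810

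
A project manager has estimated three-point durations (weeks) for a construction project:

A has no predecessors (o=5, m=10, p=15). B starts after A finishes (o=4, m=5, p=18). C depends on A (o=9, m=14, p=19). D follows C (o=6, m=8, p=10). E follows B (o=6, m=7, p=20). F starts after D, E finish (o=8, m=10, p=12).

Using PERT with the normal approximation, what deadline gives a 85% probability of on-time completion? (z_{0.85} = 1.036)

te_A = (5 + 4·10 + 15)/6 = 60/6 = 10; σ²_A = ((15−5)/6)² = 2.778
te_B = (4 + 4·5 + 18)/6 = 42/6 = 7; σ²_B = ((18−4)/6)² = 5.444
te_C = (9 + 4·14 + 19)/6 = 84/6 = 14; σ²_C = ((19−9)/6)² = 2.778
te_D = (6 + 4·8 + 10)/6 = 48/6 = 8; σ²_D = ((10−6)/6)² = 0.444
te_E = (6 + 4·7 + 20)/6 = 54/6 = 9; σ²_E = ((20−6)/6)² = 5.444
te_F = (8 + 4·10 + 12)/6 = 60/6 = 10; σ²_F = ((12−8)/6)² = 0.444

Forward pass:
ES_A = 0; EF_A = 10
ES_B = 10; EF_B = 10+7 = 17
ES_C = 10; EF_C = 10+14 = 24
ES_D = 24; EF_D = 24+8 = 32
ES_E = 17; EF_E = 17+9 = 26
ES_F = max(EF_D=32, EF_E=26) = 32; EF_F = 32+10 = 42
Expected project duration μ = 42 weeks. Critical path: A → C → D → F.

Variance along critical path = 2.778 + 2.778 + 0.444 + 0.444 = 6.444; σ = 2.539 weeks.
D = μ + z·σ = 42 + 1.036·2.539 = 44.6 weeks

44.6 weeks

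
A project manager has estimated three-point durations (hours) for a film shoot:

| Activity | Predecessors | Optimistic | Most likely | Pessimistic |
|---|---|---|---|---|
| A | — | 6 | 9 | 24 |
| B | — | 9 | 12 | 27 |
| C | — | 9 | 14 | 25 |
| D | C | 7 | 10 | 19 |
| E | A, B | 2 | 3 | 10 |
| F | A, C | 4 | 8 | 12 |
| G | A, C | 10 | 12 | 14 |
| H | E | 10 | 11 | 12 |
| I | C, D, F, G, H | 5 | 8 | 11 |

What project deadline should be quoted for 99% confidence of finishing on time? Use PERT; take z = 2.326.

45.0 hours

te_A = (6 + 4·9 + 24)/6 = 66/6 = 11; σ²_A = ((24−6)/6)² = 9.000
te_B = (9 + 4·12 + 27)/6 = 84/6 = 14; σ²_B = ((27−9)/6)² = 9.000
te_C = (9 + 4·14 + 25)/6 = 90/6 = 15; σ²_C = ((25−9)/6)² = 7.111
te_D = (7 + 4·10 + 19)/6 = 66/6 = 11; σ²_D = ((19−7)/6)² = 4.000
te_E = (2 + 4·3 + 10)/6 = 24/6 = 4; σ²_E = ((10−2)/6)² = 1.778
te_F = (4 + 4·8 + 12)/6 = 48/6 = 8; σ²_F = ((12−4)/6)² = 1.778
te_G = (10 + 4·12 + 14)/6 = 72/6 = 12; σ²_G = ((14−10)/6)² = 0.444
te_H = (10 + 4·11 + 12)/6 = 66/6 = 11; σ²_H = ((12−10)/6)² = 0.111
te_I = (5 + 4·8 + 11)/6 = 48/6 = 8; σ²_I = ((11−5)/6)² = 1.000

Forward pass:
ES_A = 0; EF_A = 11
ES_B = 0; EF_B = 14
ES_C = 0; EF_C = 15
ES_D = 15; EF_D = 15+11 = 26
ES_E = max(EF_A=11, EF_B=14) = 14; EF_E = 14+4 = 18
ES_F = max(EF_A=11, EF_C=15) = 15; EF_F = 15+8 = 23
ES_G = max(EF_A=11, EF_C=15) = 15; EF_G = 15+12 = 27
ES_H = 18; EF_H = 18+11 = 29
ES_I = max(EF_C=15, EF_D=26, EF_F=23, EF_G=27, EF_H=29) = 29; EF_I = 29+8 = 37
Expected project duration μ = 37 hours. Critical path: B → E → H → I.

Variance along critical path = 9.000 + 1.778 + 0.111 + 1.000 = 11.889; σ = 3.448 hours.
D = μ + z·σ = 37 + 2.326·3.448 = 45.0 hours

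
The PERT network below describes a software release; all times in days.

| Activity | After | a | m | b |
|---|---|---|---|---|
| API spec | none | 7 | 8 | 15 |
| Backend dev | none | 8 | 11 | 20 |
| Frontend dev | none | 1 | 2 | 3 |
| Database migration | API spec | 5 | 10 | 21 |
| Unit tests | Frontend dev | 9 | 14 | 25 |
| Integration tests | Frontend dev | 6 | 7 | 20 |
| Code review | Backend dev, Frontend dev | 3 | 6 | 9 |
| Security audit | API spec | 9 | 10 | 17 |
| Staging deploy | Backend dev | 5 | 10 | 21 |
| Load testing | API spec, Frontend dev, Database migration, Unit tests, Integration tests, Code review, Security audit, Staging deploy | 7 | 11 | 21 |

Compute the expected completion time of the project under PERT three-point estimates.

te_API spec = (7 + 4·8 + 15)/6 = 54/6 = 9
te_Backend dev = (8 + 4·11 + 20)/6 = 72/6 = 12
te_Frontend dev = (1 + 4·2 + 3)/6 = 12/6 = 2
te_Database migration = (5 + 4·10 + 21)/6 = 66/6 = 11
te_Unit tests = (9 + 4·14 + 25)/6 = 90/6 = 15
te_Integration tests = (6 + 4·7 + 20)/6 = 54/6 = 9
te_Code review = (3 + 4·6 + 9)/6 = 36/6 = 6
te_Security audit = (9 + 4·10 + 17)/6 = 66/6 = 11
te_Staging deploy = (5 + 4·10 + 21)/6 = 66/6 = 11
te_Load testing = (7 + 4·11 + 21)/6 = 72/6 = 12

Forward pass:
ES_API spec = 0; EF_API spec = 9
ES_Backend dev = 0; EF_Backend dev = 12
ES_Frontend dev = 0; EF_Frontend dev = 2
ES_Database migration = 9; EF_Database migration = 9+11 = 20
ES_Unit tests = 2; EF_Unit tests = 2+15 = 17
ES_Integration tests = 2; EF_Integration tests = 2+9 = 11
ES_Code review = max(EF_Backend dev=12, EF_Frontend dev=2) = 12; EF_Code review = 12+6 = 18
ES_Security audit = 9; EF_Security audit = 9+11 = 20
ES_Staging deploy = 12; EF_Staging deploy = 12+11 = 23
ES_Load testing = max(EF_API spec=9, EF_Frontend dev=2, EF_Database migration=20, EF_Unit tests=17, EF_Integration tests=11, EF_Code review=18, EF_Security audit=20, EF_Staging deploy=23) = 23; EF_Load testing = 23+12 = 35
Expected project duration μ = 35 days. Critical path: Backend dev → Staging deploy → Load testing.

35 days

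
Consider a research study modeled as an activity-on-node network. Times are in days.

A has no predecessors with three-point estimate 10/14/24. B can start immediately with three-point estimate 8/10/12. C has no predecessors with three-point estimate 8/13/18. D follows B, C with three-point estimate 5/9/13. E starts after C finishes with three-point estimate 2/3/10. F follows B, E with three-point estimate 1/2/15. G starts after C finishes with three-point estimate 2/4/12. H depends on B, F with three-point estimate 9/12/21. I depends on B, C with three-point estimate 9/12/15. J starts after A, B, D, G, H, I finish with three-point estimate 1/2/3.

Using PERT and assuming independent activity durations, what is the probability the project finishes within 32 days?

te_A = (10 + 4·14 + 24)/6 = 90/6 = 15; σ²_A = ((24−10)/6)² = 5.444
te_B = (8 + 4·10 + 12)/6 = 60/6 = 10; σ²_B = ((12−8)/6)² = 0.444
te_C = (8 + 4·13 + 18)/6 = 78/6 = 13; σ²_C = ((18−8)/6)² = 2.778
te_D = (5 + 4·9 + 13)/6 = 54/6 = 9; σ²_D = ((13−5)/6)² = 1.778
te_E = (2 + 4·3 + 10)/6 = 24/6 = 4; σ²_E = ((10−2)/6)² = 1.778
te_F = (1 + 4·2 + 15)/6 = 24/6 = 4; σ²_F = ((15−1)/6)² = 5.444
te_G = (2 + 4·4 + 12)/6 = 30/6 = 5; σ²_G = ((12−2)/6)² = 2.778
te_H = (9 + 4·12 + 21)/6 = 78/6 = 13; σ²_H = ((21−9)/6)² = 4.000
te_I = (9 + 4·12 + 15)/6 = 72/6 = 12; σ²_I = ((15−9)/6)² = 1.000
te_J = (1 + 4·2 + 3)/6 = 12/6 = 2; σ²_J = ((3−1)/6)² = 0.111

Forward pass:
ES_A = 0; EF_A = 15
ES_B = 0; EF_B = 10
ES_C = 0; EF_C = 13
ES_D = max(EF_B=10, EF_C=13) = 13; EF_D = 13+9 = 22
ES_E = 13; EF_E = 13+4 = 17
ES_F = max(EF_B=10, EF_E=17) = 17; EF_F = 17+4 = 21
ES_G = 13; EF_G = 13+5 = 18
ES_H = max(EF_B=10, EF_F=21) = 21; EF_H = 21+13 = 34
ES_I = max(EF_B=10, EF_C=13) = 13; EF_I = 13+12 = 25
ES_J = max(EF_A=15, EF_B=10, EF_D=22, EF_G=18, EF_H=34, EF_I=25) = 34; EF_J = 34+2 = 36
Expected project duration μ = 36 days. Critical path: C → E → F → H → J.

Variance along critical path = 2.778 + 1.778 + 5.444 + 4.000 + 0.111 = 14.111; σ = √14.111 = 3.756 days.
Z = (32 − 36) / 3.756 = -1.065
P(T ≤ 32) = Φ(-1.065) ≈ 0.143

0.143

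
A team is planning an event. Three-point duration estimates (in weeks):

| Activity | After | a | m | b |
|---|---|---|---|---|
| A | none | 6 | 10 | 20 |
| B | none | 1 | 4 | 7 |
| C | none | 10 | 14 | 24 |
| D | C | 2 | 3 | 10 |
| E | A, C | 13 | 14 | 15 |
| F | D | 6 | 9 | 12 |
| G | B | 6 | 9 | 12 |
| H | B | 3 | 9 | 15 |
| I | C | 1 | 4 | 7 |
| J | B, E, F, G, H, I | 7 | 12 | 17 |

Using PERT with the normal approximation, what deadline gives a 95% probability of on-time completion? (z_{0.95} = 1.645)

te_A = (6 + 4·10 + 20)/6 = 66/6 = 11; σ²_A = ((20−6)/6)² = 5.444
te_B = (1 + 4·4 + 7)/6 = 24/6 = 4; σ²_B = ((7−1)/6)² = 1.000
te_C = (10 + 4·14 + 24)/6 = 90/6 = 15; σ²_C = ((24−10)/6)² = 5.444
te_D = (2 + 4·3 + 10)/6 = 24/6 = 4; σ²_D = ((10−2)/6)² = 1.778
te_E = (13 + 4·14 + 15)/6 = 84/6 = 14; σ²_E = ((15−13)/6)² = 0.111
te_F = (6 + 4·9 + 12)/6 = 54/6 = 9; σ²_F = ((12−6)/6)² = 1.000
te_G = (6 + 4·9 + 12)/6 = 54/6 = 9; σ²_G = ((12−6)/6)² = 1.000
te_H = (3 + 4·9 + 15)/6 = 54/6 = 9; σ²_H = ((15−3)/6)² = 4.000
te_I = (1 + 4·4 + 7)/6 = 24/6 = 4; σ²_I = ((7−1)/6)² = 1.000
te_J = (7 + 4·12 + 17)/6 = 72/6 = 12; σ²_J = ((17−7)/6)² = 2.778

Forward pass:
ES_A = 0; EF_A = 11
ES_B = 0; EF_B = 4
ES_C = 0; EF_C = 15
ES_D = 15; EF_D = 15+4 = 19
ES_E = max(EF_A=11, EF_C=15) = 15; EF_E = 15+14 = 29
ES_F = 19; EF_F = 19+9 = 28
ES_G = 4; EF_G = 4+9 = 13
ES_H = 4; EF_H = 4+9 = 13
ES_I = 15; EF_I = 15+4 = 19
ES_J = max(EF_B=4, EF_E=29, EF_F=28, EF_G=13, EF_H=13, EF_I=19) = 29; EF_J = 29+12 = 41
Expected project duration μ = 41 weeks. Critical path: C → E → J.

Variance along critical path = 5.444 + 0.111 + 2.778 = 8.333; σ = 2.887 weeks.
D = μ + z·σ = 41 + 1.645·2.887 = 45.7 weeks

45.7 weeks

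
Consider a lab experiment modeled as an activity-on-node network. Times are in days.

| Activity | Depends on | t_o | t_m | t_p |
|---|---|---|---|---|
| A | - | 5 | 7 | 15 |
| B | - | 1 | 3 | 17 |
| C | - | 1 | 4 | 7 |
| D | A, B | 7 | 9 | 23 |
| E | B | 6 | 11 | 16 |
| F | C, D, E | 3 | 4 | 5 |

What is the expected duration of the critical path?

23 days

te_A = (5 + 4·7 + 15)/6 = 48/6 = 8
te_B = (1 + 4·3 + 17)/6 = 30/6 = 5
te_C = (1 + 4·4 + 7)/6 = 24/6 = 4
te_D = (7 + 4·9 + 23)/6 = 66/6 = 11
te_E = (6 + 4·11 + 16)/6 = 66/6 = 11
te_F = (3 + 4·4 + 5)/6 = 24/6 = 4

Forward pass:
ES_A = 0; EF_A = 8
ES_B = 0; EF_B = 5
ES_C = 0; EF_C = 4
ES_D = max(EF_A=8, EF_B=5) = 8; EF_D = 8+11 = 19
ES_E = 5; EF_E = 5+11 = 16
ES_F = max(EF_C=4, EF_D=19, EF_E=16) = 19; EF_F = 19+4 = 23
Expected project duration μ = 23 days. Critical path: A → D → F.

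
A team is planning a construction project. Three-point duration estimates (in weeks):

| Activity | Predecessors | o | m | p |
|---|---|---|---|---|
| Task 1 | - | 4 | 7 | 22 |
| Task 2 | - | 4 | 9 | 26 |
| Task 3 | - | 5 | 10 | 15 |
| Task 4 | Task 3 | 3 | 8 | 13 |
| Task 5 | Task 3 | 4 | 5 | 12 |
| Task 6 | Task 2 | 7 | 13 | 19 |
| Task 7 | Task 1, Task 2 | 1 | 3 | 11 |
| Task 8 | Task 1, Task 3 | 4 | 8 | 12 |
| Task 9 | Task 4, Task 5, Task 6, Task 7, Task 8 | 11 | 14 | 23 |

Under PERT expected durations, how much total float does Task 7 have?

9 weeks

te_Task 1 = (4 + 4·7 + 22)/6 = 54/6 = 9
te_Task 2 = (4 + 4·9 + 26)/6 = 66/6 = 11
te_Task 3 = (5 + 4·10 + 15)/6 = 60/6 = 10
te_Task 4 = (3 + 4·8 + 13)/6 = 48/6 = 8
te_Task 5 = (4 + 4·5 + 12)/6 = 36/6 = 6
te_Task 6 = (7 + 4·13 + 19)/6 = 78/6 = 13
te_Task 7 = (1 + 4·3 + 11)/6 = 24/6 = 4
te_Task 8 = (4 + 4·8 + 12)/6 = 48/6 = 8
te_Task 9 = (11 + 4·14 + 23)/6 = 90/6 = 15

Forward pass:
ES_Task 1 = 0; EF_Task 1 = 9
ES_Task 2 = 0; EF_Task 2 = 11
ES_Task 3 = 0; EF_Task 3 = 10
ES_Task 4 = 10; EF_Task 4 = 10+8 = 18
ES_Task 5 = 10; EF_Task 5 = 10+6 = 16
ES_Task 6 = 11; EF_Task 6 = 11+13 = 24
ES_Task 7 = max(EF_Task 1=9, EF_Task 2=11) = 11; EF_Task 7 = 11+4 = 15
ES_Task 8 = max(EF_Task 1=9, EF_Task 3=10) = 10; EF_Task 8 = 10+8 = 18
ES_Task 9 = max(EF_Task 4=18, EF_Task 5=16, EF_Task 6=24, EF_Task 7=15, EF_Task 8=18) = 24; EF_Task 9 = 24+15 = 39
Expected project duration μ = 39 weeks. Critical path: Task 2 → Task 6 → Task 9.

Backward pass:
LF_Task 9 = 39; LS_Task 9 = 39−15 = 24
LF_Task 8 = LS_Task 9 = 24; LS_Task 8 = 24−8 = 16
LF_Task 7 = LS_Task 9 = 24; LS_Task 7 = 24−4 = 20
LF_Task 6 = LS_Task 9 = 24; LS_Task 6 = 24−13 = 11
LF_Task 5 = LS_Task 9 = 24; LS_Task 5 = 24−6 = 18
LF_Task 4 = LS_Task 9 = 24; LS_Task 4 = 24−8 = 16
LF_Task 3 = min(LS_Task 4=16, LS_Task 5=18, LS_Task 8=16) = 16; LS_Task 3 = 16−10 = 6
LF_Task 2 = min(LS_Task 6=11, LS_Task 7=20) = 11; LS_Task 2 = 11−11 = 0
LF_Task 1 = min(LS_Task 7=20, LS_Task 8=16) = 16; LS_Task 1 = 16−9 = 7
Slack_Task 7 = LS_Task 7 − ES_Task 7 = 20 − 11 = 9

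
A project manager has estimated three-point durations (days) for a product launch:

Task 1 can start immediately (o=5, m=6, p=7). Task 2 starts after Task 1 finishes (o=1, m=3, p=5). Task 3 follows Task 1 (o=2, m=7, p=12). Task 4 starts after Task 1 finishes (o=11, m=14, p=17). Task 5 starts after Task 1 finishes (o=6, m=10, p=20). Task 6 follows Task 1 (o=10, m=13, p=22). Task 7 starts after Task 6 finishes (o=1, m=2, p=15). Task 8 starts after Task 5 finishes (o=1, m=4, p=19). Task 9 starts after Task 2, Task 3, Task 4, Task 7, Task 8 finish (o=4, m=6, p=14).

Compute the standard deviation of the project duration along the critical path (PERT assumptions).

te_Task 1 = (5 + 4·6 + 7)/6 = 36/6 = 6; σ²_Task 1 = ((7−5)/6)² = 0.111
te_Task 2 = (1 + 4·3 + 5)/6 = 18/6 = 3; σ²_Task 2 = ((5−1)/6)² = 0.444
te_Task 3 = (2 + 4·7 + 12)/6 = 42/6 = 7; σ²_Task 3 = ((12−2)/6)² = 2.778
te_Task 4 = (11 + 4·14 + 17)/6 = 84/6 = 14; σ²_Task 4 = ((17−11)/6)² = 1.000
te_Task 5 = (6 + 4·10 + 20)/6 = 66/6 = 11; σ²_Task 5 = ((20−6)/6)² = 5.444
te_Task 6 = (10 + 4·13 + 22)/6 = 84/6 = 14; σ²_Task 6 = ((22−10)/6)² = 4.000
te_Task 7 = (1 + 4·2 + 15)/6 = 24/6 = 4; σ²_Task 7 = ((15−1)/6)² = 5.444
te_Task 8 = (1 + 4·4 + 19)/6 = 36/6 = 6; σ²_Task 8 = ((19−1)/6)² = 9.000
te_Task 9 = (4 + 4·6 + 14)/6 = 42/6 = 7; σ²_Task 9 = ((14−4)/6)² = 2.778

Forward pass:
ES_Task 1 = 0; EF_Task 1 = 6
ES_Task 2 = 6; EF_Task 2 = 6+3 = 9
ES_Task 3 = 6; EF_Task 3 = 6+7 = 13
ES_Task 4 = 6; EF_Task 4 = 6+14 = 20
ES_Task 5 = 6; EF_Task 5 = 6+11 = 17
ES_Task 6 = 6; EF_Task 6 = 6+14 = 20
ES_Task 7 = 20; EF_Task 7 = 20+4 = 24
ES_Task 8 = 17; EF_Task 8 = 17+6 = 23
ES_Task 9 = max(EF_Task 2=9, EF_Task 3=13, EF_Task 4=20, EF_Task 7=24, EF_Task 8=23) = 24; EF_Task 9 = 24+7 = 31
Expected project duration μ = 31 days. Critical path: Task 1 → Task 6 → Task 7 → Task 9.

Variance along critical path = 0.111 + 4.000 + 5.444 + 2.778 = 12.333
σ = √12.333 = 3.512 days

3.51 days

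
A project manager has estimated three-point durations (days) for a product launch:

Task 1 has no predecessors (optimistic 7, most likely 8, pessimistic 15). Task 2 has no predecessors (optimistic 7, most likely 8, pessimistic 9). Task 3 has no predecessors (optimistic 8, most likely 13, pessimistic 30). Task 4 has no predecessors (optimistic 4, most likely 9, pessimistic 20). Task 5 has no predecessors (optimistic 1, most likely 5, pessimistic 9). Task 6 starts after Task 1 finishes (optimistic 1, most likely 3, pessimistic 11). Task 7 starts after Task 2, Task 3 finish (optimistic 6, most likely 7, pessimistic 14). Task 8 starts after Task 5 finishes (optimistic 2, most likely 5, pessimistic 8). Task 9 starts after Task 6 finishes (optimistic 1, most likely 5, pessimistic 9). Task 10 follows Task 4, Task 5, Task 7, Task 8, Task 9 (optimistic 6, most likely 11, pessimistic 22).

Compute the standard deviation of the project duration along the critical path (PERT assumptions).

4.73 days

te_Task 1 = (7 + 4·8 + 15)/6 = 54/6 = 9; σ²_Task 1 = ((15−7)/6)² = 1.778
te_Task 2 = (7 + 4·8 + 9)/6 = 48/6 = 8; σ²_Task 2 = ((9−7)/6)² = 0.111
te_Task 3 = (8 + 4·13 + 30)/6 = 90/6 = 15; σ²_Task 3 = ((30−8)/6)² = 13.444
te_Task 4 = (4 + 4·9 + 20)/6 = 60/6 = 10; σ²_Task 4 = ((20−4)/6)² = 7.111
te_Task 5 = (1 + 4·5 + 9)/6 = 30/6 = 5; σ²_Task 5 = ((9−1)/6)² = 1.778
te_Task 6 = (1 + 4·3 + 11)/6 = 24/6 = 4; σ²_Task 6 = ((11−1)/6)² = 2.778
te_Task 7 = (6 + 4·7 + 14)/6 = 48/6 = 8; σ²_Task 7 = ((14−6)/6)² = 1.778
te_Task 8 = (2 + 4·5 + 8)/6 = 30/6 = 5; σ²_Task 8 = ((8−2)/6)² = 1.000
te_Task 9 = (1 + 4·5 + 9)/6 = 30/6 = 5; σ²_Task 9 = ((9−1)/6)² = 1.778
te_Task 10 = (6 + 4·11 + 22)/6 = 72/6 = 12; σ²_Task 10 = ((22−6)/6)² = 7.111

Forward pass:
ES_Task 1 = 0; EF_Task 1 = 9
ES_Task 2 = 0; EF_Task 2 = 8
ES_Task 3 = 0; EF_Task 3 = 15
ES_Task 4 = 0; EF_Task 4 = 10
ES_Task 5 = 0; EF_Task 5 = 5
ES_Task 6 = 9; EF_Task 6 = 9+4 = 13
ES_Task 7 = max(EF_Task 2=8, EF_Task 3=15) = 15; EF_Task 7 = 15+8 = 23
ES_Task 8 = 5; EF_Task 8 = 5+5 = 10
ES_Task 9 = 13; EF_Task 9 = 13+5 = 18
ES_Task 10 = max(EF_Task 4=10, EF_Task 5=5, EF_Task 7=23, EF_Task 8=10, EF_Task 9=18) = 23; EF_Task 10 = 23+12 = 35
Expected project duration μ = 35 days. Critical path: Task 3 → Task 7 → Task 10.

Variance along critical path = 13.444 + 1.778 + 7.111 = 22.333
σ = √22.333 = 4.726 days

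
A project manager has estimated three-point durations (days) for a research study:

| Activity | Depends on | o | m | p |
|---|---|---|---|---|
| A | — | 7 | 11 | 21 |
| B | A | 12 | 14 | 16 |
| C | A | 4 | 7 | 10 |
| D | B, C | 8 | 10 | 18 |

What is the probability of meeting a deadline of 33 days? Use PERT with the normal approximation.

0.087

te_A = (7 + 4·11 + 21)/6 = 72/6 = 12; σ²_A = ((21−7)/6)² = 5.444
te_B = (12 + 4·14 + 16)/6 = 84/6 = 14; σ²_B = ((16−12)/6)² = 0.444
te_C = (4 + 4·7 + 10)/6 = 42/6 = 7; σ²_C = ((10−4)/6)² = 1.000
te_D = (8 + 4·10 + 18)/6 = 66/6 = 11; σ²_D = ((18−8)/6)² = 2.778

Forward pass:
ES_A = 0; EF_A = 12
ES_B = 12; EF_B = 12+14 = 26
ES_C = 12; EF_C = 12+7 = 19
ES_D = max(EF_B=26, EF_C=19) = 26; EF_D = 26+11 = 37
Expected project duration μ = 37 days. Critical path: A → B → D.

Variance along critical path = 5.444 + 0.444 + 2.778 = 8.667; σ = √8.667 = 2.944 days.
Z = (33 − 37) / 2.944 = -1.359
P(T ≤ 33) = Φ(-1.359) ≈ 0.087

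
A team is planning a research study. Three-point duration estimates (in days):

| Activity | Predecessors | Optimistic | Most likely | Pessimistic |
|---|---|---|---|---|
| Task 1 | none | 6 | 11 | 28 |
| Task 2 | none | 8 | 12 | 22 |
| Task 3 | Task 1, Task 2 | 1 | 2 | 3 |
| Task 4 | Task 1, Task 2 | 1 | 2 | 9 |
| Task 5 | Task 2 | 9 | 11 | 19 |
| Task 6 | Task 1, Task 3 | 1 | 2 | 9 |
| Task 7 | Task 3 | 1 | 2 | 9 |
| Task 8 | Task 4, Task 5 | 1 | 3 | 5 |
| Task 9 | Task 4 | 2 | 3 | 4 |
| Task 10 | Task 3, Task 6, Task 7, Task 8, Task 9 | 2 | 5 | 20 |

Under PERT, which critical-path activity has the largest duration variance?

Task 10

te_Task 1 = (6 + 4·11 + 28)/6 = 78/6 = 13; σ²_Task 1 = ((28−6)/6)² = 13.444
te_Task 2 = (8 + 4·12 + 22)/6 = 78/6 = 13; σ²_Task 2 = ((22−8)/6)² = 5.444
te_Task 3 = (1 + 4·2 + 3)/6 = 12/6 = 2; σ²_Task 3 = ((3−1)/6)² = 0.111
te_Task 4 = (1 + 4·2 + 9)/6 = 18/6 = 3; σ²_Task 4 = ((9−1)/6)² = 1.778
te_Task 5 = (9 + 4·11 + 19)/6 = 72/6 = 12; σ²_Task 5 = ((19−9)/6)² = 2.778
te_Task 6 = (1 + 4·2 + 9)/6 = 18/6 = 3; σ²_Task 6 = ((9−1)/6)² = 1.778
te_Task 7 = (1 + 4·2 + 9)/6 = 18/6 = 3; σ²_Task 7 = ((9−1)/6)² = 1.778
te_Task 8 = (1 + 4·3 + 5)/6 = 18/6 = 3; σ²_Task 8 = ((5−1)/6)² = 0.444
te_Task 9 = (2 + 4·3 + 4)/6 = 18/6 = 3; σ²_Task 9 = ((4−2)/6)² = 0.111
te_Task 10 = (2 + 4·5 + 20)/6 = 42/6 = 7; σ²_Task 10 = ((20−2)/6)² = 9.000

Forward pass:
ES_Task 1 = 0; EF_Task 1 = 13
ES_Task 2 = 0; EF_Task 2 = 13
ES_Task 3 = max(EF_Task 1=13, EF_Task 2=13) = 13; EF_Task 3 = 13+2 = 15
ES_Task 4 = max(EF_Task 1=13, EF_Task 2=13) = 13; EF_Task 4 = 13+3 = 16
ES_Task 5 = 13; EF_Task 5 = 13+12 = 25
ES_Task 6 = max(EF_Task 1=13, EF_Task 3=15) = 15; EF_Task 6 = 15+3 = 18
ES_Task 7 = 15; EF_Task 7 = 15+3 = 18
ES_Task 8 = max(EF_Task 4=16, EF_Task 5=25) = 25; EF_Task 8 = 25+3 = 28
ES_Task 9 = 16; EF_Task 9 = 16+3 = 19
ES_Task 10 = max(EF_Task 3=15, EF_Task 6=18, EF_Task 7=18, EF_Task 8=28, EF_Task 9=19) = 28; EF_Task 10 = 28+7 = 35
Expected project duration μ = 35 days. Critical path: Task 2 → Task 5 → Task 8 → Task 10.

Variances on critical path: σ²_Task 2=5.444, σ²_Task 5=2.778, σ²_Task 8=0.444, σ²_Task 10=9.000.
Largest is σ²_Task 10 = 9.000.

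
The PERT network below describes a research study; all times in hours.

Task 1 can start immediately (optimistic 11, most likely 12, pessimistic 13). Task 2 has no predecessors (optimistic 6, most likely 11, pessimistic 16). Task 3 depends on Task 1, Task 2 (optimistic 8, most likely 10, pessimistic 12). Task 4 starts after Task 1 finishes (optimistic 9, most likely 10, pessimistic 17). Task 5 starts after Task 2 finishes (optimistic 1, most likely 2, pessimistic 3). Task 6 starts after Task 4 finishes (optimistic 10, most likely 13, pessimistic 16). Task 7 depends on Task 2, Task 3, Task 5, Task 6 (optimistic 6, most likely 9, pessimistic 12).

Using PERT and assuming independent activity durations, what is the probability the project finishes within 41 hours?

te_Task 1 = (11 + 4·12 + 13)/6 = 72/6 = 12; σ²_Task 1 = ((13−11)/6)² = 0.111
te_Task 2 = (6 + 4·11 + 16)/6 = 66/6 = 11; σ²_Task 2 = ((16−6)/6)² = 2.778
te_Task 3 = (8 + 4·10 + 12)/6 = 60/6 = 10; σ²_Task 3 = ((12−8)/6)² = 0.444
te_Task 4 = (9 + 4·10 + 17)/6 = 66/6 = 11; σ²_Task 4 = ((17−9)/6)² = 1.778
te_Task 5 = (1 + 4·2 + 3)/6 = 12/6 = 2; σ²_Task 5 = ((3−1)/6)² = 0.111
te_Task 6 = (10 + 4·13 + 16)/6 = 78/6 = 13; σ²_Task 6 = ((16−10)/6)² = 1.000
te_Task 7 = (6 + 4·9 + 12)/6 = 54/6 = 9; σ²_Task 7 = ((12−6)/6)² = 1.000

Forward pass:
ES_Task 1 = 0; EF_Task 1 = 12
ES_Task 2 = 0; EF_Task 2 = 11
ES_Task 3 = max(EF_Task 1=12, EF_Task 2=11) = 12; EF_Task 3 = 12+10 = 22
ES_Task 4 = 12; EF_Task 4 = 12+11 = 23
ES_Task 5 = 11; EF_Task 5 = 11+2 = 13
ES_Task 6 = 23; EF_Task 6 = 23+13 = 36
ES_Task 7 = max(EF_Task 2=11, EF_Task 3=22, EF_Task 5=13, EF_Task 6=36) = 36; EF_Task 7 = 36+9 = 45
Expected project duration μ = 45 hours. Critical path: Task 1 → Task 4 → Task 6 → Task 7.

Variance along critical path = 0.111 + 1.778 + 1.000 + 1.000 = 3.889; σ = √3.889 = 1.972 hours.
Z = (41 − 45) / 1.972 = -2.028
P(T ≤ 41) = Φ(-2.028) ≈ 0.021

0.021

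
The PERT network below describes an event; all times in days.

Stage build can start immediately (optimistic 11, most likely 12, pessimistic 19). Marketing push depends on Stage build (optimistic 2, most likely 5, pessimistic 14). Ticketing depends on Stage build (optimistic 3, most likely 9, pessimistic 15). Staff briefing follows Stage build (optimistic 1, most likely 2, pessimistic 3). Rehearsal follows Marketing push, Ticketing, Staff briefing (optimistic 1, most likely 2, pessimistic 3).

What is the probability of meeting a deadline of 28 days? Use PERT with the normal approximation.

0.950

te_Stage build = (11 + 4·12 + 19)/6 = 78/6 = 13; σ²_Stage build = ((19−11)/6)² = 1.778
te_Marketing push = (2 + 4·5 + 14)/6 = 36/6 = 6; σ²_Marketing push = ((14−2)/6)² = 4.000
te_Ticketing = (3 + 4·9 + 15)/6 = 54/6 = 9; σ²_Ticketing = ((15−3)/6)² = 4.000
te_Staff briefing = (1 + 4·2 + 3)/6 = 12/6 = 2; σ²_Staff briefing = ((3−1)/6)² = 0.111
te_Rehearsal = (1 + 4·2 + 3)/6 = 12/6 = 2; σ²_Rehearsal = ((3−1)/6)² = 0.111

Forward pass:
ES_Stage build = 0; EF_Stage build = 13
ES_Marketing push = 13; EF_Marketing push = 13+6 = 19
ES_Ticketing = 13; EF_Ticketing = 13+9 = 22
ES_Staff briefing = 13; EF_Staff briefing = 13+2 = 15
ES_Rehearsal = max(EF_Marketing push=19, EF_Ticketing=22, EF_Staff briefing=15) = 22; EF_Rehearsal = 22+2 = 24
Expected project duration μ = 24 days. Critical path: Stage build → Ticketing → Rehearsal.

Variance along critical path = 1.778 + 4.000 + 0.111 = 5.889; σ = √5.889 = 2.427 days.
Z = (28 − 24) / 2.427 = 1.648
P(T ≤ 28) = Φ(1.648) ≈ 0.950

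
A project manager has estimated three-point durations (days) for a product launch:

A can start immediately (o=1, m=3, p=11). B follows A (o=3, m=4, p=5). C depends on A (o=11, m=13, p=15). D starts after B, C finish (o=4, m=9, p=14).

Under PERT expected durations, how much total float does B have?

te_A = (1 + 4·3 + 11)/6 = 24/6 = 4
te_B = (3 + 4·4 + 5)/6 = 24/6 = 4
te_C = (11 + 4·13 + 15)/6 = 78/6 = 13
te_D = (4 + 4·9 + 14)/6 = 54/6 = 9

Forward pass:
ES_A = 0; EF_A = 4
ES_B = 4; EF_B = 4+4 = 8
ES_C = 4; EF_C = 4+13 = 17
ES_D = max(EF_B=8, EF_C=17) = 17; EF_D = 17+9 = 26
Expected project duration μ = 26 days. Critical path: A → C → D.

Backward pass:
LF_D = 26; LS_D = 26−9 = 17
LF_C = LS_D = 17; LS_C = 17−13 = 4
LF_B = LS_D = 17; LS_B = 17−4 = 13
LF_A = min(LS_B=13, LS_C=4) = 4; LS_A = 4−4 = 0
Slack_B = LS_B − ES_B = 13 − 4 = 9

9 days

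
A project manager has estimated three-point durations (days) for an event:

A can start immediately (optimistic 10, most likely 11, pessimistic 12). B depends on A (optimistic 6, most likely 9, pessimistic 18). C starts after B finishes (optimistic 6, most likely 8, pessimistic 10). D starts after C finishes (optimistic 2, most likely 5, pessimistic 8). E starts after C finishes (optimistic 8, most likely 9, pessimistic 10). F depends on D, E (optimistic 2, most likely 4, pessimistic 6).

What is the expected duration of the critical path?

42 days

te_A = (10 + 4·11 + 12)/6 = 66/6 = 11
te_B = (6 + 4·9 + 18)/6 = 60/6 = 10
te_C = (6 + 4·8 + 10)/6 = 48/6 = 8
te_D = (2 + 4·5 + 8)/6 = 30/6 = 5
te_E = (8 + 4·9 + 10)/6 = 54/6 = 9
te_F = (2 + 4·4 + 6)/6 = 24/6 = 4

Forward pass:
ES_A = 0; EF_A = 11
ES_B = 11; EF_B = 11+10 = 21
ES_C = 21; EF_C = 21+8 = 29
ES_D = 29; EF_D = 29+5 = 34
ES_E = 29; EF_E = 29+9 = 38
ES_F = max(EF_D=34, EF_E=38) = 38; EF_F = 38+4 = 42
Expected project duration μ = 42 days. Critical path: A → B → C → E → F.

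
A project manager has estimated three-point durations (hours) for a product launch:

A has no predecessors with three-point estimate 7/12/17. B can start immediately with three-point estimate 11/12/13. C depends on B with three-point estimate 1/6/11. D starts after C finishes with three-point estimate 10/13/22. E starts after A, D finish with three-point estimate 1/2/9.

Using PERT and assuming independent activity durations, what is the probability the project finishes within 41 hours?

0.979

te_A = (7 + 4·12 + 17)/6 = 72/6 = 12; σ²_A = ((17−7)/6)² = 2.778
te_B = (11 + 4·12 + 13)/6 = 72/6 = 12; σ²_B = ((13−11)/6)² = 0.111
te_C = (1 + 4·6 + 11)/6 = 36/6 = 6; σ²_C = ((11−1)/6)² = 2.778
te_D = (10 + 4·13 + 22)/6 = 84/6 = 14; σ²_D = ((22−10)/6)² = 4.000
te_E = (1 + 4·2 + 9)/6 = 18/6 = 3; σ²_E = ((9−1)/6)² = 1.778

Forward pass:
ES_A = 0; EF_A = 12
ES_B = 0; EF_B = 12
ES_C = 12; EF_C = 12+6 = 18
ES_D = 18; EF_D = 18+14 = 32
ES_E = max(EF_A=12, EF_D=32) = 32; EF_E = 32+3 = 35
Expected project duration μ = 35 hours. Critical path: B → C → D → E.

Variance along critical path = 0.111 + 2.778 + 4.000 + 1.778 = 8.667; σ = √8.667 = 2.944 hours.
Z = (41 − 35) / 2.944 = 2.038
P(T ≤ 41) = Φ(2.038) ≈ 0.979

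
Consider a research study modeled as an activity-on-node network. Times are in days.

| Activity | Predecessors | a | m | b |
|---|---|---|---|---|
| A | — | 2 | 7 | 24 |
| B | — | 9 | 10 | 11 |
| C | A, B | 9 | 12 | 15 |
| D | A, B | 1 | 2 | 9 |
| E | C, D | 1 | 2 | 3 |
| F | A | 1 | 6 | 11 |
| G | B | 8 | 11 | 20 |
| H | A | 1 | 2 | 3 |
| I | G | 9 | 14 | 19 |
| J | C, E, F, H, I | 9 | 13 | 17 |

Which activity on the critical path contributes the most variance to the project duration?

te_A = (2 + 4·7 + 24)/6 = 54/6 = 9; σ²_A = ((24−2)/6)² = 13.444
te_B = (9 + 4·10 + 11)/6 = 60/6 = 10; σ²_B = ((11−9)/6)² = 0.111
te_C = (9 + 4·12 + 15)/6 = 72/6 = 12; σ²_C = ((15−9)/6)² = 1.000
te_D = (1 + 4·2 + 9)/6 = 18/6 = 3; σ²_D = ((9−1)/6)² = 1.778
te_E = (1 + 4·2 + 3)/6 = 12/6 = 2; σ²_E = ((3−1)/6)² = 0.111
te_F = (1 + 4·6 + 11)/6 = 36/6 = 6; σ²_F = ((11−1)/6)² = 2.778
te_G = (8 + 4·11 + 20)/6 = 72/6 = 12; σ²_G = ((20−8)/6)² = 4.000
te_H = (1 + 4·2 + 3)/6 = 12/6 = 2; σ²_H = ((3−1)/6)² = 0.111
te_I = (9 + 4·14 + 19)/6 = 84/6 = 14; σ²_I = ((19−9)/6)² = 2.778
te_J = (9 + 4·13 + 17)/6 = 78/6 = 13; σ²_J = ((17−9)/6)² = 1.778

Forward pass:
ES_A = 0; EF_A = 9
ES_B = 0; EF_B = 10
ES_C = max(EF_A=9, EF_B=10) = 10; EF_C = 10+12 = 22
ES_D = max(EF_A=9, EF_B=10) = 10; EF_D = 10+3 = 13
ES_E = max(EF_C=22, EF_D=13) = 22; EF_E = 22+2 = 24
ES_F = 9; EF_F = 9+6 = 15
ES_G = 10; EF_G = 10+12 = 22
ES_H = 9; EF_H = 9+2 = 11
ES_I = 22; EF_I = 22+14 = 36
ES_J = max(EF_C=22, EF_E=24, EF_F=15, EF_H=11, EF_I=36) = 36; EF_J = 36+13 = 49
Expected project duration μ = 49 days. Critical path: B → G → I → J.

Variances on critical path: σ²_B=0.111, σ²_G=4.000, σ²_I=2.778, σ²_J=1.778.
Largest is σ²_G = 4.000.

G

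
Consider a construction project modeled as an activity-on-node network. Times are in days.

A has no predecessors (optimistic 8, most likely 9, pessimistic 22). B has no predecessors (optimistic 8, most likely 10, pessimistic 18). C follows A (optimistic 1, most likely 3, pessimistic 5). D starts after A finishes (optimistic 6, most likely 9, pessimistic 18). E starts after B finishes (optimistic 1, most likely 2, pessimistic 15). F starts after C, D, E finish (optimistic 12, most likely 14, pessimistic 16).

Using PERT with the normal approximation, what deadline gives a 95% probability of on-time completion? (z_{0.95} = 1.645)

te_A = (8 + 4·9 + 22)/6 = 66/6 = 11; σ²_A = ((22−8)/6)² = 5.444
te_B = (8 + 4·10 + 18)/6 = 66/6 = 11; σ²_B = ((18−8)/6)² = 2.778
te_C = (1 + 4·3 + 5)/6 = 18/6 = 3; σ²_C = ((5−1)/6)² = 0.444
te_D = (6 + 4·9 + 18)/6 = 60/6 = 10; σ²_D = ((18−6)/6)² = 4.000
te_E = (1 + 4·2 + 15)/6 = 24/6 = 4; σ²_E = ((15−1)/6)² = 5.444
te_F = (12 + 4·14 + 16)/6 = 84/6 = 14; σ²_F = ((16−12)/6)² = 0.444

Forward pass:
ES_A = 0; EF_A = 11
ES_B = 0; EF_B = 11
ES_C = 11; EF_C = 11+3 = 14
ES_D = 11; EF_D = 11+10 = 21
ES_E = 11; EF_E = 11+4 = 15
ES_F = max(EF_C=14, EF_D=21, EF_E=15) = 21; EF_F = 21+14 = 35
Expected project duration μ = 35 days. Critical path: A → D → F.

Variance along critical path = 5.444 + 4.000 + 0.444 = 9.889; σ = 3.145 days.
D = μ + z·σ = 35 + 1.645·3.145 = 40.2 days

40.2 days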